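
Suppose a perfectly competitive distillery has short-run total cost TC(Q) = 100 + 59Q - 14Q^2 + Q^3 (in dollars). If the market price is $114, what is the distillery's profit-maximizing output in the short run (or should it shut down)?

Produce at Q = 11

Variable cost is VC = 59Q - 14Q^2 + Q^3, so AVC = VC/Q = 59 - 14Q + Q^2 and MC = dTC/dQ = 59 - 28Q + 3Q^2.
AVC hits its minimum where MC = AVC, at Q = 7, giving min AVC = 59 - 14·7 + 7^2 = $10.
Because $114 ≥ $10, revenue can cover variable cost; the firm operates.
P = MC gives -55 - 28Q + 3Q^2 = 0, with roots -5/3 and 11. Take the larger (rising MC): Q* = 11.
Check: AVC at Q = 11 is $26 ≤ P, so revenue covers variable cost.
Profit = P·Q − TC = 114·11 − 386 = $868.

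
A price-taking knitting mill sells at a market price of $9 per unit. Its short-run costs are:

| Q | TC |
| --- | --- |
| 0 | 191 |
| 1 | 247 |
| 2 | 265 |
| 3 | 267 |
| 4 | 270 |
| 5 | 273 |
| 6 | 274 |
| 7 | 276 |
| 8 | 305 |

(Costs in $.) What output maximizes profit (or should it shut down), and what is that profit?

Q = 0 (shut down); profit = -$191

Profit at each row (π = 9Q − TC): Q=0: -191; Q=1: -238; Q=2: -247; Q=3: -240; Q=4: -234; Q=5: -228; Q=6: -220; Q=7: -213; Q=8: -233.
Profit is highest at Q = 0. Equivalently, the lowest AVC in the table is 85/7 ≈ $12.14 at Q = 7, and P = $9 falls below it — price never covers variable cost, so the firm shuts down and loses only its fixed cost.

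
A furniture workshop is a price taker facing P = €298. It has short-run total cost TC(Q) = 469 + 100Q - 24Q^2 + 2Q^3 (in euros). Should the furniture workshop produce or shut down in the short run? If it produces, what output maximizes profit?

Produce at Q = 11

Strip out fixed cost: VC = 100Q - 24Q^2 + 2Q^3. Then AVC = 100 - 24Q + 2Q^2 and MC = 100 - 48Q + 6Q^2.
The AVC parabola has its vertex at Q = 24/4 = 6, where AVC = 100 - 24·6 + 2·6^2 = €28.
Since P = €298 ≥ min AVC = €28, price covers variable cost and the firm should produce.
Set P = MC: 298 = 100 - 48Q + 6Q^2 → -198 - 48Q + 6Q^2 = 0. The roots are Q = -3 and Q = 11; the profit-maximizing output is on the rising part of MC, so Q* = 11.
Check: AVC at Q = 11 is €78 ≤ P, so revenue covers variable cost.
Profit = P·Q − TC = 298·11 − 1327 = €1951.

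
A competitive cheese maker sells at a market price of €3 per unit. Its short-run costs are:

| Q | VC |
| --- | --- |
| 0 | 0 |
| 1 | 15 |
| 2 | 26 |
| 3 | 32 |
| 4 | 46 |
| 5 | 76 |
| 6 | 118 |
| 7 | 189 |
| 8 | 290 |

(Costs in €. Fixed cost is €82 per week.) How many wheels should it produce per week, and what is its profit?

Compute π = P·Q − TC at each output: Q=0: -82; Q=1: -94; Q=2: -102; Q=3: -105; Q=4: -116; Q=5: -143; Q=6: -182; Q=7: -250; Q=8: -348.
Profit is highest at Q = 0. Equivalently, the lowest AVC in the table is 32/3 ≈ €10.67 at Q = 3, and P = €3 falls below it — price never covers variable cost, so the firm shuts down and loses only its fixed cost.

Q = 0 (shut down); profit = -€82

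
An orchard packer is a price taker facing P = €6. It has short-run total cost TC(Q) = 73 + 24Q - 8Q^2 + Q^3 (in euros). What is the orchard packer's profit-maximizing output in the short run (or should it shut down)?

Shut down

Variable cost is VC = 24Q - 8Q^2 + Q^3, so AVC = VC/Q = 24 - 8Q + Q^2 and MC = dTC/dQ = 24 - 16Q + 3Q^2.
The AVC parabola has its vertex at Q = 8/2 = 4, where AVC = 24 - 8·4 + 4^2 = €8.
With P < min AVC (€6 < €8), every unit sold adds to the loss.
Shutting down limits the loss to fixed cost, €73.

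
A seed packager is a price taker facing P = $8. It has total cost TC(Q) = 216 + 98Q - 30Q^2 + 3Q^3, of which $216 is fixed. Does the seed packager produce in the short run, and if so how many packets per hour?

From TC, MC = TC'(Q) = 98 - 60Q + 9Q^2 and AVC = VC/Q = 98 - 30Q + 3Q^2.
The AVC parabola has its vertex at Q = 30/6 = 5, where AVC = 98 - 30·5 + 3·5^2 = $23.
P = $8 lies below min AVC = $23; no output level covers variable cost.
Best response: produce nothing and absorb the $216 fixed cost.

Shut down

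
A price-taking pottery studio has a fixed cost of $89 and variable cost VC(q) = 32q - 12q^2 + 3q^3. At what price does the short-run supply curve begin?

The shutdown price is the minimum of AVC. VC = 32q - 12q^2 + 3q^3, so AVC = 32 - 12q + 3q^2.
dAVC/dq = -12 + 6q = 0 gives q = 2. min AVC = 32 - 12·2 + 3·2^2 = 20.
The firm shuts down for any P below $20.

$20 per unit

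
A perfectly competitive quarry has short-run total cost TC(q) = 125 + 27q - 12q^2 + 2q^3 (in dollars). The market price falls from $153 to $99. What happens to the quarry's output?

Output falls from 7 to 6

AVC = 27 - 12q + 2q^2, minimized at q = 3 where min AVC = $9. MC = 27 - 24q + 6q^2.
At P = $153 ≥ min AVC, set P = MC on the rising branch: q = 7.
At P = $99 ≥ min AVC, set P = MC: q = 6. The firm stays open but cuts output.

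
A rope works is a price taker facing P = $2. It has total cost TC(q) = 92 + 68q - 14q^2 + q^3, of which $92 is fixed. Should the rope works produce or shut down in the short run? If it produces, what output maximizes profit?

Variable cost is VC = 68q - 14q^2 + q^3, so AVC = VC/q = 68 - 14q + q^2 and MC = dTC/dq = 68 - 28q + 3q^2.
The AVC parabola has its vertex at q = 14/2 = 7, where AVC = 68 - 14·7 + 7^2 = $19.
Since P = $2 < min AVC = $19, price fails to cover variable cost at any output.
Best response: produce nothing and absorb the $92 fixed cost.

Shut down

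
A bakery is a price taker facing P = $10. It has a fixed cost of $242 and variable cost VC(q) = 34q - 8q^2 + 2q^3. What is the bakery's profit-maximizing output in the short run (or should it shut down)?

Shut down

From TC, MC = TC'(q) = 34 - 16q + 6q^2 and AVC = VC/q = 34 - 8q + 2q^2.
AVC is minimized where dAVC/dq = -8 + 4q = 0, at q = 2; min AVC = 34 - 8·2 + 2·2^2 = $26.
P = $10 lies below min AVC = $26; no output level covers variable cost.
The firm minimizes its loss by shutting down and losing only its fixed cost of $242.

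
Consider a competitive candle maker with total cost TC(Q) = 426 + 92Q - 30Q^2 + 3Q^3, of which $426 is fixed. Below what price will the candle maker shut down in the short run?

The firm shuts down when price falls below the minimum of average variable cost. AVC = VC/Q = 92 - 30Q + 3Q^2.
At the minimum of AVC, MC = AVC. MC = 92 - 60Q + 9Q^2; setting MC = AVC gives 6Q^2 - 30Q = 0, so Q = 5. min AVC = 17.
The firm shuts down for any P below $17.

$17 per unit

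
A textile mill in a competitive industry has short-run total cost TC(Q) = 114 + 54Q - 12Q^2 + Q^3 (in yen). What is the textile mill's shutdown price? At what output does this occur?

The firm shuts down when price falls below the minimum of average variable cost. AVC = VC/Q = 54 - 12Q + Q^2.
dAVC/dQ = -12 + 2Q = 0 gives Q = 6. min AVC = 54 - 12·6 + 6^2 = 18.
So the shutdown price is ¥18.

¥18 per unit, at Q = 6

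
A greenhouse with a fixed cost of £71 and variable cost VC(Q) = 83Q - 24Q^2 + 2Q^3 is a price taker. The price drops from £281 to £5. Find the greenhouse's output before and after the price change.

Output falls from 11 to 0 (the firm shuts down)

AVC = 83 - 24Q + 2Q^2, minimized at Q = 6 where min AVC = £11. MC = 83 - 48Q + 6Q^2.
With P = £281 above the shutdown price, P = MC gives Q = 11.
At P = £5 < min AVC = £11, price no longer covers variable cost at any output, so the firm shuts down: Q = 0.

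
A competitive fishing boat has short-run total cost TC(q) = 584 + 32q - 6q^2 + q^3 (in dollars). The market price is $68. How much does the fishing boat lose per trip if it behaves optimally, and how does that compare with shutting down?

AVC = 32 - 6q + q^2 has its minimum $23 at q = 3; price $68 clears that bar, so the firm operates.
MC = 32 - 12q + 3q^2. Setting P = MC and taking the root on the rising branch gives q* = 6.
TR = 68·6 = 408. TC = 584 + 192 = 776. Profit = 408 − 776 = -$368.
Shutting down would mean losing the fixed cost of $584, so operating at a loss of $368 is better by $216.

Profit = -$368 at q = 6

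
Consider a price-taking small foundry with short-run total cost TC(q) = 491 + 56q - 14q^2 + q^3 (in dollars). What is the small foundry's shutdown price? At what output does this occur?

Short-run supply begins at min AVC. From VC = 56q - 14q^2 + q^3, AVC = 56 - 14q + q^2.
At the minimum of AVC, MC = AVC. MC = 56 - 28q + 3q^2; setting MC = AVC gives 2q^2 - 14q = 0, so q = 7. min AVC = 7.
The firm shuts down for any P below $7.

$7 per unit, at q = 7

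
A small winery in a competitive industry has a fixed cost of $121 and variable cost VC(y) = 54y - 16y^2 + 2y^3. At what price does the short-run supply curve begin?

$22 per unit

Short-run supply begins at min AVC. From VC = 54y - 16y^2 + 2y^3, AVC = 54 - 16y + 2y^2.
At the minimum of AVC, MC = AVC. MC = 54 - 32y + 6y^2; setting MC = AVC gives 4y^2 - 16y = 0, so y = 4. min AVC = 22.
For P < $22 the firm produces nothing.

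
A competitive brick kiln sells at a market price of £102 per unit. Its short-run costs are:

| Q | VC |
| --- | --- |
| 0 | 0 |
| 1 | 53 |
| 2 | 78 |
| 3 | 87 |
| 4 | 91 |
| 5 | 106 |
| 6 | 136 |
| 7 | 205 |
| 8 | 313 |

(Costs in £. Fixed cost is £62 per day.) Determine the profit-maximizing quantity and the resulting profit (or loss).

Q = 7; profit = £447

Tabulate TR − TC: Q=0: -62; Q=1: -13; Q=2: 64; Q=3: 157; Q=4: 255; Q=5: 342; Q=6: 414; Q=7: 447; Q=8: 441.
Profit is maximized at Q = 7. AVC there is 205/7 = £29.29 ≤ P, so producing beats shutting down (which would give -£62).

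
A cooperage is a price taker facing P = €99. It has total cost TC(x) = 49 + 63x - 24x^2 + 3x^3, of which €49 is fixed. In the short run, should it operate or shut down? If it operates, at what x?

Produce at x = 6

Strip out fixed cost: VC = 63x - 24x^2 + 3x^3. Then AVC = 63 - 24x + 3x^2 and MC = 63 - 48x + 9x^2.
The AVC parabola has its vertex at x = 24/6 = 4, where AVC = 63 - 24·4 + 3·4^2 = €15.
Since P = €99 ≥ min AVC = €15, price covers variable cost and the firm should produce.
P = MC gives -36 - 48x + 9x^2 = 0, with roots -2/3 and 6. Take the larger (rising MC): x* = 6.
Check: AVC at x = 6 is €27 ≤ P, so revenue covers variable cost.
Profit = P·x − TC = 99·6 − 211 = €383.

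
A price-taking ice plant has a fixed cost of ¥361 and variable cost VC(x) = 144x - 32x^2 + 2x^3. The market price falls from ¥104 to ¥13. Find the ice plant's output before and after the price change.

Output falls from 10 to 0 (the firm shuts down)

AVC = 144 - 32x + 2x^2, minimized at x = 8 where min AVC = ¥16. MC = 144 - 64x + 6x^2.
At P = ¥104 ≥ min AVC, set P = MC on the rising branch: x = 10.
At P = ¥13 < min AVC = ¥16, price no longer covers variable cost at any output, so the firm shuts down: x = 0.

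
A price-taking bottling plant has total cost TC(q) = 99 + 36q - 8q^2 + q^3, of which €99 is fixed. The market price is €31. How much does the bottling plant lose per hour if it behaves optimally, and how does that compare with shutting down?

Profit = -€49 at q = 5

AVC = 36 - 8q + q^2; min AVC = €20 at q = 4. Since P = €31 ≥ min AVC, the firm produces.
MC = 36 - 16q + 3q^2. Setting P = MC and taking the root on the rising branch gives q* = 5.
TR = 31·5 = 155. TC = 99 + 105 = 204. Profit = 155 − 204 = -€49.
Shutting down would mean losing the fixed cost of €99, so operating at a loss of €49 is better by €50.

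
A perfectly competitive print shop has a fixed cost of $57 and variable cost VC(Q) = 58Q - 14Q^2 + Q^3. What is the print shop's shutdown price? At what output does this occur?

The firm shuts down when price falls below the minimum of average variable cost. AVC = VC/Q = 58 - 14Q + Q^2.
dAVC/dQ = -14 + 2Q = 0 gives Q = 7. min AVC = 58 - 14·7 + 7^2 = 9.
So the shutdown price is $9.

$9 per unit, at Q = 7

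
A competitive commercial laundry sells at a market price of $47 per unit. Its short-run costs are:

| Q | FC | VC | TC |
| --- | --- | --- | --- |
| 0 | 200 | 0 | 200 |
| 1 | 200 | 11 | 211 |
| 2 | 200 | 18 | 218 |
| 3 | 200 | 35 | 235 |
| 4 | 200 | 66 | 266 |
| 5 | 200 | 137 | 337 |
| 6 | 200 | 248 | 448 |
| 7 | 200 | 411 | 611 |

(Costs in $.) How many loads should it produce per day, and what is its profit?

Profit at each row (π = 47Q − TC): Q=0: -200; Q=1: -164; Q=2: -124; Q=3: -94; Q=4: -78; Q=5: -102; Q=6: -166; Q=7: -282.
Profit is maximized at Q = 4. AVC there is 66/4 = $16.50 ≤ P, so producing beats shutting down (which would give -$200).

Q = 4; profit = -$78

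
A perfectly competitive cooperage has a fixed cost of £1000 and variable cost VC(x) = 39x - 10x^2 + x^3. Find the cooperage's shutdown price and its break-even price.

AVC = 39 - 10x + x^2; minimized at x = 5, giving min AVC = £14. That is the shutdown price.
ATC = 1000/x + 39 - 10x + x^2. Setting dATC/dx = −1000/x^2 − 10 + 2x = 0 gives x = 10 (since 2·10^3 − 10·10^2 = 1000).
min ATC = 1000/10 + 39 − 10·10 + 10^2 = £139. That is the break-even price.
For £14 ≤ P < £139 the firm produces at a loss; below £14 it shuts down.

Shutdown price = £14; break-even price = £139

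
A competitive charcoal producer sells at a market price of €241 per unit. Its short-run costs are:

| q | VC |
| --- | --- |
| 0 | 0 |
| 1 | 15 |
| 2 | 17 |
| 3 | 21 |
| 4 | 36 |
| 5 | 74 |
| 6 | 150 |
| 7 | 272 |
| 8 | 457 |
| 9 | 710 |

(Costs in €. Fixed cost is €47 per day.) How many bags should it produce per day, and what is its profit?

q = 8; profit = €1424

Tabulate TR − TC: q=0: -47; q=1: 179; q=2: 418; q=3: 655; q=4: 881; q=5: 1084; q=6: 1249; q=7: 1368; q=8: 1424; q=9: 1412.
Profit is maximized at q = 8. AVC there is 457/8 = €57.12 ≤ P, so producing beats shutting down (which would give -€47).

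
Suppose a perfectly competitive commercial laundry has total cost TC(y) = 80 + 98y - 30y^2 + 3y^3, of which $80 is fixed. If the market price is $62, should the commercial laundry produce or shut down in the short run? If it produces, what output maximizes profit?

Produce at y = 6

Variable cost is VC = 98y - 30y^2 + 3y^3, so AVC = VC/y = 98 - 30y + 3y^2 and MC = dTC/dy = 98 - 60y + 9y^2.
AVC is minimized where dAVC/dy = -30 + 6y = 0, at y = 5; min AVC = 98 - 30·5 + 3·5^2 = $23.
Because $62 ≥ $23, revenue can cover variable cost; the firm operates.
Set P = MC: 62 = 98 - 60y + 9y^2 → 36 - 60y + 9y^2 = 0. The roots are y = 2/3 and y = 6; the profit-maximizing output is on the rising part of MC, so y* = 6.
Check: AVC at y = 6 is $26 ≤ P, so revenue covers variable cost.
Profit = P·y − TC = 62·6 − 236 = $136.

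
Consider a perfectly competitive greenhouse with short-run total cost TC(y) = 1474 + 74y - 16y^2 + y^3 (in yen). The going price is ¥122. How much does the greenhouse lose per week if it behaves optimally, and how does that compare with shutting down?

AVC = 74 - 16y + y^2; min AVC = ¥10 at y = 8. Since P = ¥122 ≥ min AVC, the firm produces.
MC = 74 - 32y + 3y^2. Setting P = MC and taking the root on the rising branch gives y* = 12.
TR = 122·12 = 1464. TC = 1474 + 312 = 1786. Profit = 1464 − 1786 = -¥322.
By producing, the firm covers all variable cost plus ¥1152 of fixed cost; shutting down would lose the full ¥1474.

Profit = -¥322 at y = 12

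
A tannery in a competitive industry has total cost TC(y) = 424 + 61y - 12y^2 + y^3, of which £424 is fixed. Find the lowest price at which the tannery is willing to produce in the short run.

£25 per unit

The shutdown price is the minimum of AVC. VC = 61y - 12y^2 + y^3, so AVC = 61 - 12y + y^2.
dAVC/dy = -12 + 2y = 0 gives y = 6. min AVC = 61 - 12·6 + 6^2 = 25.
So the shutdown price is £25.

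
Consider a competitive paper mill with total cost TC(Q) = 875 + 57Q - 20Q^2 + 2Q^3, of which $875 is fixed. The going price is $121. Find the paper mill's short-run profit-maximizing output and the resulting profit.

Profit = -$107 at Q = 8

AVC = 57 - 20Q + 2Q^2 has its minimum $7 at Q = 5; price $121 clears that bar, so the firm operates.
MC = 57 - 40Q + 6Q^2. Setting P = MC and taking the root on the rising branch gives Q* = 8.
TR = 121·8 = 968. TC = 875 + 200 = 1075. Profit = 968 − 1075 = -$107.
Shutting down would mean losing the fixed cost of $875, so operating at a loss of $107 is better by $768.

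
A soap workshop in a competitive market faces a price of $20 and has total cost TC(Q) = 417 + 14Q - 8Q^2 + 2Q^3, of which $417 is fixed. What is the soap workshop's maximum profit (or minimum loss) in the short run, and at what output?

AVC = 14 - 8Q + 2Q^2; min AVC = $6 at Q = 2. Since P = $20 ≥ min AVC, the firm produces.
MC = 14 - 16Q + 6Q^2. Setting P = MC and taking the root on the rising branch gives Q* = 3.
TR = 20·3 = 60. TC = 417 + 24 = 441. Profit = 60 − 441 = -$381.
That loss of $381 beats the $417 the firm would lose by shutting down; producing recovers $36 of fixed cost.

Profit = -$381 at Q = 3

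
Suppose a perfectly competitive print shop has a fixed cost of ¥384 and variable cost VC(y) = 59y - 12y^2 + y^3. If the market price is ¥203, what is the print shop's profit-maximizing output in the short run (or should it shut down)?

Produce at y = 12

Variable cost is VC = 59y - 12y^2 + y^3, so AVC = VC/y = 59 - 12y + y^2 and MC = dTC/dy = 59 - 24y + 3y^2.
The AVC parabola has its vertex at y = 12/2 = 6, where AVC = 59 - 12·6 + 6^2 = ¥23.
Because ¥203 ≥ ¥23, revenue can cover variable cost; the firm operates.
P = MC gives -144 - 24y + 3y^2 = 0, with roots -4 and 12. Take the larger (rising MC): y* = 12.
Check: AVC at y = 12 is ¥59 ≤ P, so revenue covers variable cost.
Profit = P·y − TC = 203·12 − 1092 = ¥1344.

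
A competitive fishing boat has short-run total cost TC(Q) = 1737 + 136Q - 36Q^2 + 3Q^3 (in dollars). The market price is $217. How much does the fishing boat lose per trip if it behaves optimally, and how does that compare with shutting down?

Profit = -$279 at Q = 9

AVC = 136 - 36Q + 3Q^2 has its minimum $28 at Q = 6; price $217 clears that bar, so the firm operates.
With MC = 136 - 72Q + 9Q^2, P = MC on the upward-sloping part at Q* = 9.
TR = 217·9 = 1953. TC = 1737 + 495 = 2232. Profit = 1953 − 2232 = -$279.
That loss of $279 beats the $1737 the firm would lose by shutting down; producing recovers $1458 of fixed cost.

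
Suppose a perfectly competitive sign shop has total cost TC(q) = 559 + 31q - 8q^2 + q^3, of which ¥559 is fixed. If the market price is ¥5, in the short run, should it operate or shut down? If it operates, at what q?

Shut down

Strip out fixed cost: VC = 31q - 8q^2 + q^3. Then AVC = 31 - 8q + q^2 and MC = 31 - 16q + 3q^2.
AVC is minimized where dAVC/dq = -8 + 2q = 0, at q = 4; min AVC = 31 - 8·4 + 4^2 = ¥15.
Since P = ¥5 < min AVC = ¥15, price fails to cover variable cost at any output.
Shutting down limits the loss to fixed cost, ¥559.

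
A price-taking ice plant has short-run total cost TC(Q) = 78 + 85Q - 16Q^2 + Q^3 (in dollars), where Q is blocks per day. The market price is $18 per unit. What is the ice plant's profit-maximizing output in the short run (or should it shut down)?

Shut down

Strip out fixed cost: VC = 85Q - 16Q^2 + Q^3. Then AVC = 85 - 16Q + Q^2 and MC = 85 - 32Q + 3Q^2.
The AVC parabola has its vertex at Q = 16/2 = 8, where AVC = 85 - 16·8 + 8^2 = $21.
Since P = $18 < min AVC = $21, price fails to cover variable cost at any output.
The firm minimizes its loss by shutting down and losing only its fixed cost of $78.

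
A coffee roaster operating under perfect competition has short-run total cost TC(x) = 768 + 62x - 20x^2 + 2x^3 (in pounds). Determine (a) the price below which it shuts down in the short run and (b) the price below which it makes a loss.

Shutdown price = min AVC. AVC = 62 - 20x + 2x^2, with vertex at x = 5 and minimum £12.
ATC = 768/x + 62 - 20x + 2x^2. Setting dATC/dx = −768/x^2 − 20 + 4x = 0 gives x = 8 (since 4·8^3 − 20·8^2 = 768).
min ATC = 768/8 + 62 − 20·8 + 2·8^2 = £126. That is the break-even price.
For £12 ≤ P < £126 the firm produces at a loss; below £12 it shuts down.

Shutdown price = £12; break-even price = £126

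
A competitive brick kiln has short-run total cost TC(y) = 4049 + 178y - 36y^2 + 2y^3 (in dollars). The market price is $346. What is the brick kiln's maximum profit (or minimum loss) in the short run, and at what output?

AVC = 178 - 36y + 2y^2 has its minimum $16 at y = 9; price $346 clears that bar, so the firm operates.
MC = 178 - 72y + 6y^2. Setting P = MC and taking the root on the rising branch gives y* = 14.
TR = 346·14 = 4844. TC = 4049 + 924 = 4973. Profit = 4844 − 4973 = -$129.
By producing, the firm covers all variable cost plus $3920 of fixed cost; shutting down would lose the full $4049.

Profit = -$129 at y = 14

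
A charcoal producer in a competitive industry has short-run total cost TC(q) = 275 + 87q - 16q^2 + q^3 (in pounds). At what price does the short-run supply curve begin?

The firm shuts down when price falls below the minimum of average variable cost. AVC = VC/q = 87 - 16q + q^2.
dAVC/dq = -16 + 2q = 0 gives q = 8. min AVC = 87 - 16·8 + 8^2 = 23.
For P < £23 the firm produces nothing.

£23 per unit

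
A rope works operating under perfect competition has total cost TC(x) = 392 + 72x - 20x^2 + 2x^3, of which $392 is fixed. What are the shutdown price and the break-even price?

AVC = 72 - 20x + 2x^2; minimized at x = 5, giving min AVC = $22. That is the shutdown price.
ATC = 392/x + 72 - 20x + 2x^2. Setting dATC/dx = −392/x^2 − 20 + 4x = 0 gives x = 7 (since 4·7^3 − 20·7^2 = 392).
min ATC = 392/7 + 72 − 20·7 + 2·7^2 = $86. That is the break-even price.
For $22 ≤ P < $86 the firm produces at a loss; below $22 it shuts down.

Shutdown price = $22; break-even price = $86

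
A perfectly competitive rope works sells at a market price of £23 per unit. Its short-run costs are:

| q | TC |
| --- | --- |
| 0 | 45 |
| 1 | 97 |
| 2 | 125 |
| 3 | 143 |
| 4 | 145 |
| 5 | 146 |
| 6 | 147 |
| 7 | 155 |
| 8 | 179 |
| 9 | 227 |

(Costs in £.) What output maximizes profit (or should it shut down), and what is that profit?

q = 7; profit = £6

Profit at each row (π = 23q − TC): q=0: -45; q=1: -74; q=2: -79; q=3: -74; q=4: -53; q=5: -31; q=6: -9; q=7: 6; q=8: 5; q=9: -20.
Profit is maximized at q = 7. AVC there is 110/7 = £15.71 ≤ P, so producing beats shutting down (which would give -£45).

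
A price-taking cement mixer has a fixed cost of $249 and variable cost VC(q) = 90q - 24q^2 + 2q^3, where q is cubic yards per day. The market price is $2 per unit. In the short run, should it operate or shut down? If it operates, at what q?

From TC, MC = TC'(q) = 90 - 48q + 6q^2 and AVC = VC/q = 90 - 24q + 2q^2.
The AVC parabola has its vertex at q = 24/4 = 6, where AVC = 90 - 24·6 + 2·6^2 = $18.
With P < min AVC ($2 < $18), every unit sold adds to the loss.
The firm minimizes its loss by shutting down and losing only its fixed cost of $249.

Shut down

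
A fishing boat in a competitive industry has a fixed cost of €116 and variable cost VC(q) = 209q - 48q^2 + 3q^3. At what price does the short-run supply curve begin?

The firm shuts down when price falls below the minimum of average variable cost. AVC = VC/q = 209 - 48q + 3q^2.
dAVC/dq = -48 + 6q = 0 gives q = 8. min AVC = 209 - 48·8 + 3·8^2 = 17.
The firm shuts down for any P below €17.

€17 per unit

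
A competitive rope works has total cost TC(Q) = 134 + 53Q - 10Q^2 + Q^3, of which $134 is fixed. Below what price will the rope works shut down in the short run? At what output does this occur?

$28 per unit, at Q = 5

The shutdown price is the minimum of AVC. VC = 53Q - 10Q^2 + Q^3, so AVC = 53 - 10Q + Q^2.
At the minimum of AVC, MC = AVC. MC = 53 - 20Q + 3Q^2; setting MC = AVC gives 2Q^2 - 10Q = 0, so Q = 5. min AVC = 28.
So the shutdown price is $28.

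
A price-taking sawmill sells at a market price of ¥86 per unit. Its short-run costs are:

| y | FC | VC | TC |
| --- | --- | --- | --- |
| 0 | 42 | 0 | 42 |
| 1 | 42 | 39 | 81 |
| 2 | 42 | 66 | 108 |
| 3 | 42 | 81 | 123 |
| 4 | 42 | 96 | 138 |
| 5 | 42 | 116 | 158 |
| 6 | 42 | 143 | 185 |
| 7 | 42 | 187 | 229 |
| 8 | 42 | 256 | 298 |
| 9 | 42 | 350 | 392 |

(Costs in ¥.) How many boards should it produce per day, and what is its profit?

Tabulate TR − TC: y=0: -42; y=1: 5; y=2: 64; y=3: 135; y=4: 206; y=5: 272; y=6: 331; y=7: 373; y=8: 390; y=9: 382.
Profit is maximized at y = 8. AVC there is 256/8 = ¥32 ≤ P, so producing beats shutting down (which would give -¥42).

y = 8; profit = ¥390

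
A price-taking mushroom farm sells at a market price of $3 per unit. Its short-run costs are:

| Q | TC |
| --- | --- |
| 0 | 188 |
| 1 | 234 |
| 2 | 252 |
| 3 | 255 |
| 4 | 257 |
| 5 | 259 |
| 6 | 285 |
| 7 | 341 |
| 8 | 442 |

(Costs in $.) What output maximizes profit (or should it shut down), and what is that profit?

Q = 0 (shut down); profit = -$188

Tabulate TR − TC: Q=0: -188; Q=1: -231; Q=2: -246; Q=3: -246; Q=4: -245; Q=5: -244; Q=6: -267; Q=7: -320; Q=8: -418.
Profit is highest at Q = 0. Equivalently, the lowest AVC in the table is 71/5 ≈ $14.20 at Q = 5, and P = $3 falls below it — price never covers variable cost, so the firm shuts down and loses only its fixed cost.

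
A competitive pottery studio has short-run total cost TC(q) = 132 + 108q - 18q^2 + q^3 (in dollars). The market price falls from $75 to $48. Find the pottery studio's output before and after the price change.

AVC = 108 - 18q + q^2, minimized at q = 9 where min AVC = $27. MC = 108 - 36q + 3q^2.
With P = $75 above the shutdown price, P = MC gives q = 11.
At P = $48 ≥ min AVC, set P = MC: q = 10. The firm stays open but cuts output.

Output falls from 11 to 10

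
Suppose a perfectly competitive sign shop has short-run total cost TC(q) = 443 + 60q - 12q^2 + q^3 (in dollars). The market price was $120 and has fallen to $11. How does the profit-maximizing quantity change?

MC = 60 - 24q + 3q^2; the shutdown threshold is min AVC = $24 (at q = 6).
At P = $120 ≥ min AVC, set P = MC on the rising branch: q = 10.
At P = $11 < min AVC = $24, price no longer covers variable cost at any output, so the firm shuts down: q = 0.

Output falls from 10 to 0 (the firm shuts down)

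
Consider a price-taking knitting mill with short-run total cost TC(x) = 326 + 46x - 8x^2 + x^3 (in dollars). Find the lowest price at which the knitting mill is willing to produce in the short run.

The firm shuts down when price falls below the minimum of average variable cost. AVC = VC/x = 46 - 8x + x^2.
At the minimum of AVC, MC = AVC. MC = 46 - 16x + 3x^2; setting MC = AVC gives 2x^2 - 8x = 0, so x = 4. min AVC = 30.
The firm shuts down for any P below $30.

$30 per unit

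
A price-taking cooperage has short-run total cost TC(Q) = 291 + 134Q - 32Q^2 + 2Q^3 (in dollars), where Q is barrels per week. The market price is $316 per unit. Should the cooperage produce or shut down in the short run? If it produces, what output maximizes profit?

Produce at Q = 13

Strip out fixed cost: VC = 134Q - 32Q^2 + 2Q^3. Then AVC = 134 - 32Q + 2Q^2 and MC = 134 - 64Q + 6Q^2.
AVC hits its minimum where MC = AVC, at Q = 8, giving min AVC = 134 - 32·8 + 2·8^2 = $6.
P = $316 exceeds min AVC = $6, so the firm stays open.
P = MC gives -182 - 64Q + 6Q^2 = 0, with roots -7/3 and 13. Take the larger (rising MC): Q* = 13.
Check: AVC at Q = 13 is $56 ≤ P, so revenue covers variable cost.
Profit = P·Q − TC = 316·13 − 1019 = $3089.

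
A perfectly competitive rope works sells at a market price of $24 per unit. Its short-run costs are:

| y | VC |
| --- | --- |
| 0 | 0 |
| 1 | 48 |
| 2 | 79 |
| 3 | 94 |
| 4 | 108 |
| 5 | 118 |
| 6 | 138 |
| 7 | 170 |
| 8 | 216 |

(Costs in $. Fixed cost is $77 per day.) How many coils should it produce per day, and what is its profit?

y = 6; profit = -$71

Compute π = P·y − TC at each output: y=0: -77; y=1: -101; y=2: -108; y=3: -99; y=4: -89; y=5: -75; y=6: -71; y=7: -79; y=8: -101.
Profit is maximized at y = 6. AVC there is 138/6 = $23 ≤ P, so producing beats shutting down (which would give -$77).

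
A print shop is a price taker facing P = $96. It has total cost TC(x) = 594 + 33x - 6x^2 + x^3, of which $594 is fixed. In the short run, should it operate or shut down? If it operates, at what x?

Produce at x = 7

Strip out fixed cost: VC = 33x - 6x^2 + x^3. Then AVC = 33 - 6x + x^2 and MC = 33 - 12x + 3x^2.
AVC hits its minimum where MC = AVC, at x = 3, giving min AVC = 33 - 6·3 + 3^2 = $24.
Because $96 ≥ $24, revenue can cover variable cost; the firm operates.
Solving P = MC: -63 - 12x + 3x^2 = 0 ⇒ x = -3 or 7. On the upward-sloping branch, x* = 7.
Check: AVC at x = 7 is $40 ≤ P, so revenue covers variable cost.
Profit = P·x − TC = 96·7 − 874 = -$202, a loss, but smaller than the $594 fixed cost the firm would lose by shutting down.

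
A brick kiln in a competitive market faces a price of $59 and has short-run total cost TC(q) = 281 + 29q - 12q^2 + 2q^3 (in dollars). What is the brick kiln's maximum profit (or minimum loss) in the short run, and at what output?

AVC = 29 - 12q + 2q^2 has its minimum $11 at q = 3; price $59 clears that bar, so the firm operates.
MC = 29 - 24q + 6q^2. Setting P = MC and taking the root on the rising branch gives q* = 5.
TR = 59·5 = 295. TC = 281 + 95 = 376. Profit = 295 − 376 = -$81.
Shutting down would mean losing the fixed cost of $281, so operating at a loss of $81 is better by $200.

Profit = -$81 at q = 5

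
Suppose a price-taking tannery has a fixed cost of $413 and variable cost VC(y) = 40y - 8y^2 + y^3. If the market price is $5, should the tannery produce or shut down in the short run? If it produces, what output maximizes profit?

Variable cost is VC = 40y - 8y^2 + y^3, so AVC = VC/y = 40 - 8y + y^2 and MC = dTC/dy = 40 - 16y + 3y^2.
The AVC parabola has its vertex at y = 8/2 = 4, where AVC = 40 - 8·4 + 4^2 = $24.
Since P = $5 < min AVC = $24, price fails to cover variable cost at any output.
The firm minimizes its loss by shutting down and losing only its fixed cost of $413.

Shut down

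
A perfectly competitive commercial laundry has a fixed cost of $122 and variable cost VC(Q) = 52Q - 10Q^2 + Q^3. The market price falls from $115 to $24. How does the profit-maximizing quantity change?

AVC = 52 - 10Q + Q^2, minimized at Q = 5 where min AVC = $27. MC = 52 - 20Q + 3Q^2.
At P = $115 ≥ min AVC, set P = MC on the rising branch: Q = 9.
At P = $24 < min AVC = $27, price no longer covers variable cost at any output, so the firm shuts down: Q = 0.

Output falls from 9 to 0 (the firm shuts down)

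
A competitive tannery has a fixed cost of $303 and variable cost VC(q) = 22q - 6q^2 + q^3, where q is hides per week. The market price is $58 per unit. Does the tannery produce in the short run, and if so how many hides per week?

From TC, MC = TC'(q) = 22 - 12q + 3q^2 and AVC = VC/q = 22 - 6q + q^2.
AVC is minimized where dAVC/dq = -6 + 2q = 0, at q = 3; min AVC = 22 - 6·3 + 3^2 = $13.
P = $58 exceeds min AVC = $13, so the firm stays open.
Solving P = MC: -36 - 12q + 3q^2 = 0 ⇒ q = -2 or 6. On the upward-sloping branch, q* = 6.
Check: AVC at q = 6 is $22 ≤ P, so revenue covers variable cost.
Profit = P·q − TC = 58·6 − 435 = -$87, a loss, but smaller than the $303 fixed cost the firm would lose by shutting down.

Produce at q = 6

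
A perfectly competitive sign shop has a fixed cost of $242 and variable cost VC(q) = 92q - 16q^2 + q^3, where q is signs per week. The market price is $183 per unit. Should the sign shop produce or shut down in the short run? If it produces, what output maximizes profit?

Produce at q = 13

Strip out fixed cost: VC = 92q - 16q^2 + q^3. Then AVC = 92 - 16q + q^2 and MC = 92 - 32q + 3q^2.
AVC hits its minimum where MC = AVC, at q = 8, giving min AVC = 92 - 16·8 + 8^2 = $28.
Since P = $183 ≥ min AVC = $28, price covers variable cost and the firm should produce.
P = MC gives -91 - 32q + 3q^2 = 0, with roots -7/3 and 13. Take the larger (rising MC): q* = 13.
Check: AVC at q = 13 is $53 ≤ P, so revenue covers variable cost.
Profit = P·q − TC = 183·13 − 931 = $1448.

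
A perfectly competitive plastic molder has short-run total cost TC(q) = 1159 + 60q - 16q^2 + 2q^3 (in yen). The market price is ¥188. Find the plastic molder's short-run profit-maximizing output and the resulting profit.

Profit = -¥135 at q = 8

AVC = 60 - 16q + 2q^2 has its minimum ¥28 at q = 4; price ¥188 clears that bar, so the firm operates.
With MC = 60 - 32q + 6q^2, P = MC on the upward-sloping part at q* = 8.
TR = 188·8 = 1504. TC = 1159 + 480 = 1639. Profit = 1504 − 1639 = -¥135.
Shutting down would mean losing the fixed cost of ¥1159, so operating at a loss of ¥135 is better by ¥1024.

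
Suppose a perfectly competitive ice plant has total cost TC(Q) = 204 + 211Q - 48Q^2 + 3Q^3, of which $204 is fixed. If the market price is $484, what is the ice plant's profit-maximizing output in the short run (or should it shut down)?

Produce at Q = 13

Strip out fixed cost: VC = 211Q - 48Q^2 + 3Q^3. Then AVC = 211 - 48Q + 3Q^2 and MC = 211 - 96Q + 9Q^2.
The AVC parabola has its vertex at Q = 48/6 = 8, where AVC = 211 - 48·8 + 3·8^2 = $19.
P = $484 exceeds min AVC = $19, so the firm stays open.
P = MC gives -273 - 96Q + 9Q^2 = 0, with roots -7/3 and 13. Take the larger (rising MC): Q* = 13.
Check: AVC at Q = 13 is $94 ≤ P, so revenue covers variable cost.
Profit = P·Q − TC = 484·13 − 1426 = $4866.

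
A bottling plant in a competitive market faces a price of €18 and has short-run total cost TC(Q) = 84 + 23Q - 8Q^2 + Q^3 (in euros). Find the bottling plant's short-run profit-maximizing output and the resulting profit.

AVC = 23 - 8Q + Q^2 has its minimum €7 at Q = 4; price €18 clears that bar, so the firm operates.
With MC = 23 - 16Q + 3Q^2, P = MC on the upward-sloping part at Q* = 5.
TR = 18·5 = 90. TC = 84 + 40 = 124. Profit = 90 − 124 = -€34.
That loss of €34 beats the €84 the firm would lose by shutting down; producing recovers €50 of fixed cost.

Profit = -€34 at Q = 5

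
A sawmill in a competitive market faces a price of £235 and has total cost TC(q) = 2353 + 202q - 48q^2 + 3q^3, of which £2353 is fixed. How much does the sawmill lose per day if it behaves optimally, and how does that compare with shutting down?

AVC = 202 - 48q + 3q^2 has its minimum £10 at q = 8; price £235 clears that bar, so the firm operates.
MC = 202 - 96q + 9q^2. Setting P = MC and taking the root on the rising branch gives q* = 11.
TR = 235·11 = 2585. TC = 2353 + 407 = 2760. Profit = 2585 − 2760 = -£175.
That loss of £175 beats the £2353 the firm would lose by shutting down; producing recovers £2178 of fixed cost.

Profit = -£175 at q = 11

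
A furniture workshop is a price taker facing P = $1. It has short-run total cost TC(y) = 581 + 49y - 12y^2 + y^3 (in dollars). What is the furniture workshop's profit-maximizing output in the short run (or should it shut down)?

From TC, MC = TC'(y) = 49 - 24y + 3y^2 and AVC = VC/y = 49 - 12y + y^2.
The AVC parabola has its vertex at y = 12/2 = 6, where AVC = 49 - 12·6 + 6^2 = $13.
With P < min AVC ($1 < $13), every unit sold adds to the loss.
Shutting down limits the loss to fixed cost, $581.

Shut down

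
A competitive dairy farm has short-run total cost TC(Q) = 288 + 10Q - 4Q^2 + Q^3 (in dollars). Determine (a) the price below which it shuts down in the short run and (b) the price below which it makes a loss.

AVC = 10 - 4Q + Q^2; minimized at Q = 2, giving min AVC = $6. That is the shutdown price.
ATC = 288/Q + 10 - 4Q + Q^2. Setting dATC/dQ = −288/Q^2 − 4 + 2Q = 0 gives Q = 6 (since 2·6^3 − 4·6^2 = 288).
min ATC = 288/6 + 10 − 4·6 + 6^2 = $70. That is the break-even price.
For $6 ≤ P < $70 the firm produces at a loss; below $6 it shuts down.

Shutdown price = $6; break-even price = $70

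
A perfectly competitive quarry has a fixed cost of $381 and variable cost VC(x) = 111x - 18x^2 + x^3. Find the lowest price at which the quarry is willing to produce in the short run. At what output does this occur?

$30 per unit, at x = 9

The firm shuts down when price falls below the minimum of average variable cost. AVC = VC/x = 111 - 18x + x^2.
At the minimum of AVC, MC = AVC. MC = 111 - 36x + 3x^2; setting MC = AVC gives 2x^2 - 18x = 0, so x = 9. min AVC = 30.
So the shutdown price is $30.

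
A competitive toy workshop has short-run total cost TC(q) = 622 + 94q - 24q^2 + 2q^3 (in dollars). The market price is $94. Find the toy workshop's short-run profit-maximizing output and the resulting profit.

Profit = -$110 at q = 8

AVC = 94 - 24q + 2q^2 has its minimum $22 at q = 6; price $94 clears that bar, so the firm operates.
MC = 94 - 48q + 6q^2. Setting P = MC and taking the root on the rising branch gives q* = 8.
TR = 94·8 = 752. TC = 622 + 240 = 862. Profit = 752 − 862 = -$110.
Shutting down would mean losing the fixed cost of $622, so operating at a loss of $110 is better by $512.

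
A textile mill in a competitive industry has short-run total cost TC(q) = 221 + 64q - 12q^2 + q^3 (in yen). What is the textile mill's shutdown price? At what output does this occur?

¥28 per unit, at q = 6

The firm shuts down when price falls below the minimum of average variable cost. AVC = VC/q = 64 - 12q + q^2.
At the minimum of AVC, MC = AVC. MC = 64 - 24q + 3q^2; setting MC = AVC gives 2q^2 - 12q = 0, so q = 6. min AVC = 28.
For P < ¥28 the firm produces nothing.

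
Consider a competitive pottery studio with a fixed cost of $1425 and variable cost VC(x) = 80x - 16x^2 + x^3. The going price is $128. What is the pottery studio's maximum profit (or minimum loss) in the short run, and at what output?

AVC = 80 - 16x + x^2 has its minimum $16 at x = 8; price $128 clears that bar, so the firm operates.
With MC = 80 - 32x + 3x^2, P = MC on the upward-sloping part at x* = 12.
TR = 128·12 = 1536. TC = 1425 + 384 = 1809. Profit = 1536 − 1809 = -$273.
Shutting down would mean losing the fixed cost of $1425, so operating at a loss of $273 is better by $1152.

Profit = -$273 at x = 12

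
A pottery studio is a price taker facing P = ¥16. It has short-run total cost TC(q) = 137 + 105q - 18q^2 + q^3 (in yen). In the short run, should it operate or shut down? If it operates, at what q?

Strip out fixed cost: VC = 105q - 18q^2 + q^3. Then AVC = 105 - 18q + q^2 and MC = 105 - 36q + 3q^2.
AVC hits its minimum where MC = AVC, at q = 9, giving min AVC = 105 - 18·9 + 9^2 = ¥24.
With P < min AVC (¥16 < ¥24), every unit sold adds to the loss.
Shutting down limits the loss to fixed cost, ¥137.

Shut down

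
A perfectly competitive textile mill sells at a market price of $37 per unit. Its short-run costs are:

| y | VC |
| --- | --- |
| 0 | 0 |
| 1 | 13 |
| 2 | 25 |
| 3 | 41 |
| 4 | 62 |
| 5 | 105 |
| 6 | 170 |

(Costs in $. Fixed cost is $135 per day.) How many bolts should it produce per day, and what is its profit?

Compute π = P·y − TC at each output: y=0: -135; y=1: -111; y=2: -86; y=3: -65; y=4: -49; y=5: -55; y=6: -83.
Profit is maximized at y = 4. AVC there is 62/4 = $15.50 ≤ P, so producing beats shutting down (which would give -$135).

y = 4; profit = -$49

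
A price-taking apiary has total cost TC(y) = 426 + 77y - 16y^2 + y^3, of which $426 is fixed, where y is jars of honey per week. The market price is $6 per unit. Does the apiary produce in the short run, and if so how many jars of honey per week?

Shut down

From TC, MC = TC'(y) = 77 - 32y + 3y^2 and AVC = VC/y = 77 - 16y + y^2.
AVC is minimized where dAVC/dy = -16 + 2y = 0, at y = 8; min AVC = 77 - 16·8 + 8^2 = $13.
P = $6 lies below min AVC = $13; no output level covers variable cost.
Shutting down limits the loss to fixed cost, $426.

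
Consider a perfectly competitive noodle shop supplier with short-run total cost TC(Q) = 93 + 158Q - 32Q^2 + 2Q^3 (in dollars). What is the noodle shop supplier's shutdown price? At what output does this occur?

$30 per unit, at Q = 8

The firm shuts down when price falls below the minimum of average variable cost. AVC = VC/Q = 158 - 32Q + 2Q^2.
dAVC/dQ = -32 + 4Q = 0 gives Q = 8. min AVC = 158 - 32·8 + 2·8^2 = 30.
For P < $30 the firm produces nothing.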